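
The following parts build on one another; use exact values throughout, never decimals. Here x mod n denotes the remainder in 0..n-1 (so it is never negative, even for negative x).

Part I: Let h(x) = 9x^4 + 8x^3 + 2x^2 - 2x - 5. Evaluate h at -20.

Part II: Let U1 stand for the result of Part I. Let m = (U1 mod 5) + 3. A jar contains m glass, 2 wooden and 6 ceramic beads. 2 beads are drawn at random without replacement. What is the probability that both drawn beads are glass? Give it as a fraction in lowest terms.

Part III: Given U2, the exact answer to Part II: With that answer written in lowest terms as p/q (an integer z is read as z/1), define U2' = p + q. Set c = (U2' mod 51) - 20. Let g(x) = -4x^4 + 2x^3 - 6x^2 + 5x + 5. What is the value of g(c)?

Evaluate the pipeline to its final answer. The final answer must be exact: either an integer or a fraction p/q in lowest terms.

-119712

Part I: 9*(-20)^4 + 8*(-20)^3 + 2*(-20)^2 - 2*(-20)^1 - 5 = (1440000) + (-64000) + (800) + (40) + (-5) = 1376835; answer 1376835
Part II: U1 = 1376835; m = 3; total draws C(11,2) = 55; favorable C(3,2) = 3; P = 3/55; answer 3/55
Part III: U2 = 3/55; threaded value p + q = 58; c = -13; -4*(-13)^4 + 2*(-13)^3 - 6*(-13)^2 + 5*(-13)^1 + 5 = (-114244) + (-4394) + (-1014) + (-65) + (5) = -119712; answer -119712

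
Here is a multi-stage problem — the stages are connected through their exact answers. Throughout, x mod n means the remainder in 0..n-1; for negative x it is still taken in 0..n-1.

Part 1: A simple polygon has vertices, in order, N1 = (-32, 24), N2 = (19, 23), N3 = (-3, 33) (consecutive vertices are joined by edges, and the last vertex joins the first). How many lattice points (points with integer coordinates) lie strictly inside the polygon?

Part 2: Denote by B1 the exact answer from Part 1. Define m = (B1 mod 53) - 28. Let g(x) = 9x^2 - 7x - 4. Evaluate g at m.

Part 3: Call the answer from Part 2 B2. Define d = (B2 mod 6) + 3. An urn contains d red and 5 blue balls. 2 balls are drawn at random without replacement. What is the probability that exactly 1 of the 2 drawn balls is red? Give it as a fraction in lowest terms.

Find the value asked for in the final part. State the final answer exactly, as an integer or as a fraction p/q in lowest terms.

5/9

Part 1: cross terms: (-32*23 - 19*24)=-1192, (19*33 - -3*23)=696, (-3*24 - -32*33)=984; twice the area = |488| = 488; area = 244; boundary points = 1 + 2 + 1 = 4; strictly interior points = area - boundary/2 + 1 = 243; answer 243
Part 2: B1 = 243; m = 3; 9*(3)^2 - 7*(3)^1 - 4 = (81) + (-21) + (-4) = 56; answer 56
Part 3: B2 = 56; d = 5; total draws C(10,2) = 45; favorable C(5,1)*C(5,1) = 25; P = 5/9; answer 5/9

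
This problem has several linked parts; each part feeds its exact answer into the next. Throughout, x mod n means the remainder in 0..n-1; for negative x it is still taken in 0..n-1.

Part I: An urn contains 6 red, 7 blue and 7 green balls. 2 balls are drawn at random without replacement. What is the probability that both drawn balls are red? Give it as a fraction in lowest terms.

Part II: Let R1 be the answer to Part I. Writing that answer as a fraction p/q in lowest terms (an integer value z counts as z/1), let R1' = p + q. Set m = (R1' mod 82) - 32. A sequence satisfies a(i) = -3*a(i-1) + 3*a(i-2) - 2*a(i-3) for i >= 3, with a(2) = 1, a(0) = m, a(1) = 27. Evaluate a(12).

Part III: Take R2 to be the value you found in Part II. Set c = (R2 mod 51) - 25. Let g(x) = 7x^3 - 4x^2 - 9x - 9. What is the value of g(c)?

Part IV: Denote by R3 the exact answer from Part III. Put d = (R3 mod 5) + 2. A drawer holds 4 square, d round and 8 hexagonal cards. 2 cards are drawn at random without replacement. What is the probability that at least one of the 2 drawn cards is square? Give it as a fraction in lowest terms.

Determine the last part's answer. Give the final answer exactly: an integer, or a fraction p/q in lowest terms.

Part I: total draws C(20,2) = 190; favorable C(6,2) = 15; P = 3/38; answer 3/38
Part II: R1 = 3/38; threaded value p + q = 41; m = 9; a(3) = -3*(1) + 3*(27) - 2*(9) = 60; iterating: a(3)=60, a(4)=-231, a(5)=871, a(6)=-3426, a(7)=13353, a(8)=-52079, a(9)=203148, a(10)=-792387, a(11)=3090763, a(12)=-12055746; answer -12055746
Part III: R2 = -12055746; c = 17; 7*(17)^3 - 4*(17)^2 - 9*(17)^1 - 9 = (34391) + (-1156) + (-153) + (-9) = 33073; answer 33073
Part IV: R3 = 33073; d = 5; total draws C(17,2) = 136; complement C(13,2) = 78; favorable 136 - 78 = 58; P = 29/68; answer 29/68

29/68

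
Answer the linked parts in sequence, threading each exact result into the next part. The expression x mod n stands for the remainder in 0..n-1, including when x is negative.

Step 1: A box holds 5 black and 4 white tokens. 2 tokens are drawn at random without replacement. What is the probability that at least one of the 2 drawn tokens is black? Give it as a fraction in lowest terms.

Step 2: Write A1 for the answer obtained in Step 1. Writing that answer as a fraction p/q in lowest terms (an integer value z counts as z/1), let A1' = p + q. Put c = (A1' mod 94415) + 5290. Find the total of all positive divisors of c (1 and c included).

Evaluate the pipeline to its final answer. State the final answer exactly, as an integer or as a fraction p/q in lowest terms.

Step 1: total draws C(9,2) = 36; complement C(4,2) = 6; favorable 36 - 6 = 30; P = 5/6; answer 5/6
Step 2: A1 = 5/6; threaded value p + q = 11; c = 5301; 5301 = 3^2 * 19 * 31; sigma = (1 + 3 + 9) * (1 + 19) * (1 + 31) = 13 * 20 * 32 = 8320; answer 8320

8320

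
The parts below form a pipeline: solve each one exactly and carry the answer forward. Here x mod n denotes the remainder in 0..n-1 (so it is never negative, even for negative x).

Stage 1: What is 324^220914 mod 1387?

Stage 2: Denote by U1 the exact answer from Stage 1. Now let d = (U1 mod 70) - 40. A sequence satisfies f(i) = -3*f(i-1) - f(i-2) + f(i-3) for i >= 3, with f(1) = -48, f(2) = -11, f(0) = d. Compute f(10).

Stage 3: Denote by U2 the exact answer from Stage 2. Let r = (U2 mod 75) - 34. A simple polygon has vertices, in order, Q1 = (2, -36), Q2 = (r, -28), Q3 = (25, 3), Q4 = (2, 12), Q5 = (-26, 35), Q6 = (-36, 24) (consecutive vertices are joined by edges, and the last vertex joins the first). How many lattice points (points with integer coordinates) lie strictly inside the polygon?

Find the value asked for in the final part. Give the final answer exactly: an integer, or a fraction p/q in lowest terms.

Stage 1: squarings mod 1387: 324^1=324, 324^2=951, 324^4=77, 324^8=381, 324^16=913, 324^32=1369, 324^64=324, 324^128=951, 324^256=77, 324^512=381, 324^1024=913, 324^2048=1369, 324^4096=324, 324^8192=951, 324^16384=77, 324^32768=381, 324^65536=913, 324^131072=1369; 324^220914 = 324^2 * 324^16 * 324^32 * 324^64 * 324^128 * 324^512 * 324^1024 * 324^2048 * 324^4096 * 324^16384 * 324^65536 * 324^131072 = 1 (mod 1387); answer 1
Stage 2: U1 = 1; d = -39; f(3) = -3*(-11) - 1*(-48) + 1*(-39) = 42; iterating: f(3)=42, f(4)=-163, f(5)=436, f(6)=-1103, f(7)=2710, f(8)=-6591, f(9)=15960, f(10)=-38579; answer -38579
Stage 3: U2 = -38579; r = 12; cross terms: (2*-28 - 12*-36)=376, (12*3 - 25*-28)=736, (25*12 - 2*3)=294, (2*35 - -26*12)=382, (-26*24 - -36*35)=636, (-36*-36 - 2*24)=1248; twice the area = |3672| = 3672; area = 1836; boundary points = 2 + 1 + 1 + 1 + 1 + 2 = 8; strictly interior points = area - boundary/2 + 1 = 1833; answer 1833

1833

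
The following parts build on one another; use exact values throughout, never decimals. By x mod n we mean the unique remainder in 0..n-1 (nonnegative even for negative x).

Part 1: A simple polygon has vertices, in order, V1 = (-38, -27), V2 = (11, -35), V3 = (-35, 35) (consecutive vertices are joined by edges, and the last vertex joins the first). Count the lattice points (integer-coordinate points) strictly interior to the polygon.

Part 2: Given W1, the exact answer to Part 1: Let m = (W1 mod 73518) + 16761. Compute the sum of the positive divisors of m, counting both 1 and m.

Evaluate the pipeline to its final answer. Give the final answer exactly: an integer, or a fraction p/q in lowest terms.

Part 1: cross terms: (-38*-35 - 11*-27)=1627, (11*35 - -35*-35)=-840, (-35*-27 - -38*35)=2275; twice the area = |3062| = 3062; area = 1531; boundary points = 1 + 2 + 1 = 4; strictly interior points = area - boundary/2 + 1 = 1530; answer 1530
Part 2: W1 = 1530; m = 18291; 18291 = 3 * 7 * 13 * 67; sigma = (1 + 3) * (1 + 7) * (1 + 13) * (1 + 67) = 4 * 8 * 14 * 68 = 30464; answer 30464

30464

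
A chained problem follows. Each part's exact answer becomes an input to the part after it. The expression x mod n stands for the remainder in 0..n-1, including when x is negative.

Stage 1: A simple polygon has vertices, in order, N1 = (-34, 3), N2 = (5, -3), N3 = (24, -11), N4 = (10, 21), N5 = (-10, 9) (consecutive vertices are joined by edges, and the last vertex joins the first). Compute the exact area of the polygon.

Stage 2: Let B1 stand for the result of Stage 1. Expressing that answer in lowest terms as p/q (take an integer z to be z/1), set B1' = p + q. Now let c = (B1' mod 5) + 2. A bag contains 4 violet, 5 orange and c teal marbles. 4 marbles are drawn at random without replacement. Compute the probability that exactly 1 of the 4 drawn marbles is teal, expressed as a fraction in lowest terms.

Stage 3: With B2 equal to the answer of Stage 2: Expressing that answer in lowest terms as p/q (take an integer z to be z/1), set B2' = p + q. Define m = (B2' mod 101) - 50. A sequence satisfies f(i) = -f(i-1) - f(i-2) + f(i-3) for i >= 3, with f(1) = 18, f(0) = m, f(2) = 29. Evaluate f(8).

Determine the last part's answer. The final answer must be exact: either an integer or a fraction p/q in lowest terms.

Stage 1: cross terms: (-34*-3 - 5*3)=87, (5*-11 - 24*-3)=17, (24*21 - 10*-11)=614, (10*9 - -10*21)=300, (-10*3 - -34*9)=276; twice the area = |1294| = 1294; area = 647; answer 647
Stage 2: B1 = 647; threaded value p + q = 648; c = 5; total draws C(14,4) = 1001; favorable C(5,1)*C(9,3) = 420; P = 60/143; answer 60/143
Stage 3: B2 = 60/143; threaded value p + q = 203; m = -49; f(3) = -1*(29) - 1*(18) + 1*(-49) = -96; iterating: f(3)=-96, f(4)=85, f(5)=40, f(6)=-221, f(7)=266, f(8)=-5; answer -5

-5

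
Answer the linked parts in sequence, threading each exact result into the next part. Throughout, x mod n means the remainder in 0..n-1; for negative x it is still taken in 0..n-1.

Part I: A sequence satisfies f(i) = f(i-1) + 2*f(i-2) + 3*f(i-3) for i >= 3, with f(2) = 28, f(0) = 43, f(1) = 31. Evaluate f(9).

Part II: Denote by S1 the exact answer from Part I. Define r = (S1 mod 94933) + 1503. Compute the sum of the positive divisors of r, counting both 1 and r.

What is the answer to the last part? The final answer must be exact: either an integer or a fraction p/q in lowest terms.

42592

Part I: f(3) = 1*(28) + 2*(31) + 3*(43) = 219; iterating: f(3)=219, f(4)=368, f(5)=890, f(6)=2283, f(7)=5167, f(8)=12403, f(9)=29586; answer 29586
Part II: S1 = 29586; r = 31089; 31089 = 3 * 43 * 241; sigma = (1 + 3) * (1 + 43) * (1 + 241) = 4 * 44 * 242 = 42592; answer 42592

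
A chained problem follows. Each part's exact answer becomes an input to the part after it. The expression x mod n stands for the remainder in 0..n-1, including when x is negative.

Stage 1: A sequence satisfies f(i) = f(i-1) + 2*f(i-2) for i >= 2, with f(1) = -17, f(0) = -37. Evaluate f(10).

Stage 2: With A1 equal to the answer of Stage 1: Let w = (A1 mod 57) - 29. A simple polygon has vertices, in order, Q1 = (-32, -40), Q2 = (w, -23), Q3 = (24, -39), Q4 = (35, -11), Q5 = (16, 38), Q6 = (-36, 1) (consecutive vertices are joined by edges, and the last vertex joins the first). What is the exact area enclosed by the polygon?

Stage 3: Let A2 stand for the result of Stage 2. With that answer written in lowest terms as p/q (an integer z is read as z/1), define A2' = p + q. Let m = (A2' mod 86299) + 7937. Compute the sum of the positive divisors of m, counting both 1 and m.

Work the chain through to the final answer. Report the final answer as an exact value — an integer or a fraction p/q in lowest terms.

22680

Stage 1: f(2) = 1*(-17) + 2*(-37) = -91; iterating: f(2)=-91, f(3)=-125, f(4)=-307, f(5)=-557, f(6)=-1171, f(7)=-2285, f(8)=-4627, f(9)=-9197, f(10)=-18451; answer -18451
Stage 2: A1 = -18451; w = -12; cross terms: (-32*-23 - -12*-40)=256, (-12*-39 - 24*-23)=1020, (24*-11 - 35*-39)=1101, (35*38 - 16*-11)=1506, (16*1 - -36*38)=1384, (-36*-40 - -32*1)=1472; twice the area = |6739| = 6739; area = 6739/2; answer 6739/2
Stage 3: A2 = 6739/2; threaded value p + q = 6741; m = 14678; 14678 = 2 * 41 * 179; sigma = (1 + 2) * (1 + 41) * (1 + 179) = 3 * 42 * 180 = 22680; answer 22680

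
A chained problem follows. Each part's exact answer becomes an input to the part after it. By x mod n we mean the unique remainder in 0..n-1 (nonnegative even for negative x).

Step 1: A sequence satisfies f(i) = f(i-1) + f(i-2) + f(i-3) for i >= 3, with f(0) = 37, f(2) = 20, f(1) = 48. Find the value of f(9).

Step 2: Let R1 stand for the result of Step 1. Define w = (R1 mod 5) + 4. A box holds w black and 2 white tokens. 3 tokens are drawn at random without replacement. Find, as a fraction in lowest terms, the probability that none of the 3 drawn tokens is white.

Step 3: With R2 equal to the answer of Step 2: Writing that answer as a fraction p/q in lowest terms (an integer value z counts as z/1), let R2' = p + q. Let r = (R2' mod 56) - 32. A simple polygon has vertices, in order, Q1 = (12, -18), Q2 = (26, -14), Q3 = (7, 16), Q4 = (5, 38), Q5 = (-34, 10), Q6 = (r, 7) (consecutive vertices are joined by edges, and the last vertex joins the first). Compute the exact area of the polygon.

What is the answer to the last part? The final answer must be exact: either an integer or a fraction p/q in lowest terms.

Step 1: f(3) = 1*(20) + 1*(48) + 1*(37) = 105; iterating: f(3)=105, f(4)=173, f(5)=298, f(6)=576, f(7)=1047, f(8)=1921, f(9)=3544; answer 3544
Step 2: R1 = 3544; w = 8; total draws C(10,3) = 120; favorable C(8,3) = 56; P = 7/15; answer 7/15
Step 3: R2 = 7/15; threaded value p + q = 22; r = -10; cross terms: (12*-14 - 26*-18)=300, (26*16 - 7*-14)=514, (7*38 - 5*16)=186, (5*10 - -34*38)=1342, (-34*7 - -10*10)=-138, (-10*-18 - 12*7)=96; twice the area = |2300| = 2300; area = 1150; answer 1150

1150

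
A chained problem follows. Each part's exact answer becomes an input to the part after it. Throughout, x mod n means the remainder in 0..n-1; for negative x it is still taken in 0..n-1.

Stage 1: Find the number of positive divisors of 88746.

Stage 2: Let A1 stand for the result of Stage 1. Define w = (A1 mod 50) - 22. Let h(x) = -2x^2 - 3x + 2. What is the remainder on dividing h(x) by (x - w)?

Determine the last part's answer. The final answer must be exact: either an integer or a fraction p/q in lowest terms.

-52

Stage 1: 88746 = 2 * 3 * 7 * 2113; number of divisors = (1+1) * (1+1) * (1+1) * (1+1) = 16; answer 16
Stage 2: A1 = 16; w = -6; remainder = value at the root: -2*(-6)^2 - 3*(-6)^1 + 2 = (-72) + (18) + (2) = -52; answer -52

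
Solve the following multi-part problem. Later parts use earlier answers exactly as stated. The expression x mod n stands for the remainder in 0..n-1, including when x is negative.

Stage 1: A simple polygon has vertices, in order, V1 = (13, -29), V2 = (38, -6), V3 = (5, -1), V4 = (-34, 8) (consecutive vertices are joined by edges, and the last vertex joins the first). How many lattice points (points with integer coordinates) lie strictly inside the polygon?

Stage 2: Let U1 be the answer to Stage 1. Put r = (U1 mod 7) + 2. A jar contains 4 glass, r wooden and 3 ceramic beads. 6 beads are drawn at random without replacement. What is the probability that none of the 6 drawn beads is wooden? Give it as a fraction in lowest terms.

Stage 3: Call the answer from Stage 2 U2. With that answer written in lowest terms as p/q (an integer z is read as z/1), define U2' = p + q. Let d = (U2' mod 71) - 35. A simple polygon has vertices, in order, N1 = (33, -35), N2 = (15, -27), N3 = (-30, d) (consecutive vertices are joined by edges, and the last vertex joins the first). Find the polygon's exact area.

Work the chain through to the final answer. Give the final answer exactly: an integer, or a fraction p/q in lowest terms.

Stage 1: cross terms: (13*-6 - 38*-29)=1024, (38*-1 - 5*-6)=-8, (5*8 - -34*-1)=6, (-34*-29 - 13*8)=882; twice the area = |1904| = 1904; area = 952; boundary points = 1 + 1 + 3 + 1 = 6; strictly interior points = area - boundary/2 + 1 = 950; answer 950
Stage 2: U1 = 950; r = 7; total draws C(14,6) = 3003; favorable C(7,6) = 7; P = 1/429; answer 1/429
Stage 3: U2 = 1/429; threaded value p + q = 430; d = -31; cross terms: (33*-27 - 15*-35)=-366, (15*-31 - -30*-27)=-1275, (-30*-35 - 33*-31)=2073; twice the area = |432| = 432; area = 216; answer 216

216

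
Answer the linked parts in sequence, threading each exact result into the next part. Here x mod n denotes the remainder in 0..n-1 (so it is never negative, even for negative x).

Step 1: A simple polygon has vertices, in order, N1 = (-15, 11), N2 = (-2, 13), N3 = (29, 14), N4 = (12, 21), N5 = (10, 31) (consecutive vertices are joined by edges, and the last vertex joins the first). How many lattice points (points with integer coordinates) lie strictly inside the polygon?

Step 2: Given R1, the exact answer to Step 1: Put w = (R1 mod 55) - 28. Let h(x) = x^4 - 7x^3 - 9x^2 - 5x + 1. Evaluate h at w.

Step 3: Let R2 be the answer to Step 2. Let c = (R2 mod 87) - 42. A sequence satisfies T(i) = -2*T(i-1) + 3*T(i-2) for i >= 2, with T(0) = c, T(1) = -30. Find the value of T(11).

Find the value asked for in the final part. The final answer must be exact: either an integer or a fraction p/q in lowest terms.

-1550040

Step 1: cross terms: (-15*13 - -2*11)=-173, (-2*14 - 29*13)=-405, (29*21 - 12*14)=441, (12*31 - 10*21)=162, (10*11 - -15*31)=575; twice the area = |600| = 600; area = 300; boundary points = 1 + 1 + 1 + 2 + 5 = 10; strictly interior points = area - boundary/2 + 1 = 296; answer 296
Step 2: R1 = 296; w = -7; 1*(-7)^4 - 7*(-7)^3 - 9*(-7)^2 - 5*(-7)^1 + 1 = (2401) + (2401) + (-441) + (35) + (1) = 4397; answer 4397
Step 3: R2 = 4397; c = 5; T(2) = -2*(-30) + 3*(5) = 75; iterating: T(2)=75, T(3)=-240, T(4)=705, T(5)=-2130, T(6)=6375, T(7)=-19140, T(8)=57405, T(9)=-172230, T(10)=516675, T(11)=-1550040; answer -1550040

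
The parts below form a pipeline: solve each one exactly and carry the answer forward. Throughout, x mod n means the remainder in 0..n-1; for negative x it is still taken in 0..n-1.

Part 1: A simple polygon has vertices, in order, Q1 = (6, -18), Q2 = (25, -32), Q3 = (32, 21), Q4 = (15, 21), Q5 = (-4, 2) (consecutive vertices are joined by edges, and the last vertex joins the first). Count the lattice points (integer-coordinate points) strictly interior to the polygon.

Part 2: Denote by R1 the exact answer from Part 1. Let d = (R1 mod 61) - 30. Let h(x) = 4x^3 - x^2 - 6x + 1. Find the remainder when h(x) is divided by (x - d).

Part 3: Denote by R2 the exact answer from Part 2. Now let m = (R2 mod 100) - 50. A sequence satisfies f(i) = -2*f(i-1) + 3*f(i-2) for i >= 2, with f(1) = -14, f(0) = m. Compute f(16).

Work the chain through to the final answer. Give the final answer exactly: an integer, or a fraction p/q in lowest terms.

656462527

Part 1: cross terms: (6*-32 - 25*-18)=258, (25*21 - 32*-32)=1549, (32*21 - 15*21)=357, (15*2 - -4*21)=114, (-4*-18 - 6*2)=60; twice the area = |2338| = 2338; area = 1169; boundary points = 1 + 1 + 17 + 19 + 10 = 48; strictly interior points = area - boundary/2 + 1 = 1146; answer 1146
Part 2: R1 = 1146; d = 18; remainder = value at the root: 4*(18)^3 - 1*(18)^2 - 6*(18)^1 + 1 = (23328) + (-324) + (-108) + (1) = 22897; answer 22897
Part 3: R2 = 22897; m = 47; f(2) = -2*(-14) + 3*(47) = 169; iterating: f(2)=169, f(3)=-380, f(4)=1267, f(5)=-3674, f(6)=11149, f(7)=-33320, f(8)=100087, f(9)=-300134, f(10)=900529, f(11)=-2701460, f(12)=8104507, f(13)=-24313394, f(14)=72940309, f(15)=-218820800, f(16)=656462527; answer 656462527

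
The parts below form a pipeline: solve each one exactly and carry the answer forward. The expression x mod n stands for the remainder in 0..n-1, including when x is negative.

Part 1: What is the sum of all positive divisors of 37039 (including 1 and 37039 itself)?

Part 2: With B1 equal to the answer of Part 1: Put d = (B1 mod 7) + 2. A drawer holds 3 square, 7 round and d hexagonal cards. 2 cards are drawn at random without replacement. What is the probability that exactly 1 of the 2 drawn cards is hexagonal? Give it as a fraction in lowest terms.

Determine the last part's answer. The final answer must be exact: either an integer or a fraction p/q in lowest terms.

Part 1: 37039 is prime, so its only divisors are 1 and 37039; sigma = 1 + 37039 = 37040; answer 37040
Part 2: B1 = 37040; d = 5; total draws C(15,2) = 105; favorable C(5,1)*C(10,1) = 50; P = 10/21; answer 10/21

10/21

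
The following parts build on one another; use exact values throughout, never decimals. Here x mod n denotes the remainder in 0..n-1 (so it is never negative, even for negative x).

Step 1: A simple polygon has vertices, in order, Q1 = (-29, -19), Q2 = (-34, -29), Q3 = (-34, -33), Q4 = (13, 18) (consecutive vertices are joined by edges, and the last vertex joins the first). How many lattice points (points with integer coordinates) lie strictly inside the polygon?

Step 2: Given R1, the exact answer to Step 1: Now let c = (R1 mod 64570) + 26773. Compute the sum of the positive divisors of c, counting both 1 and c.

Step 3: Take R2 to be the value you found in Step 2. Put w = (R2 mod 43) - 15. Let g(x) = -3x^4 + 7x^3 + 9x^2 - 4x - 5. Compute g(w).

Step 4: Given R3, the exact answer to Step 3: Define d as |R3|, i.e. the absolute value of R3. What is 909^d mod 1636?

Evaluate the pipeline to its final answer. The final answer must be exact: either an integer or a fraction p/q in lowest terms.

Step 1: cross terms: (-29*-29 - -34*-19)=195, (-34*-33 - -34*-29)=136, (-34*18 - 13*-33)=-183, (13*-19 - -29*18)=275; twice the area = |423| = 423; area = 423/2; boundary points = 5 + 4 + 1 + 1 = 11; strictly interior points = area - boundary/2 + 1 = 207; answer 207
Step 2: R1 = 207; c = 26980; 26980 = 2^2 * 5 * 19 * 71; sigma = (1 + 2 + 4) * (1 + 5) * (1 + 19) * (1 + 71) = 7 * 6 * 20 * 72 = 60480; answer 60480
Step 3: R2 = 60480; w = 7; -3*(7)^4 + 7*(7)^3 + 9*(7)^2 - 4*(7)^1 - 5 = (-7203) + (2401) + (441) + (-28) + (-5) = -4394; answer -4394
Step 4: R3 = -4394; d = 4394; squarings mod 1636: 909^1=909, 909^2=101, 909^4=385, 909^8=985, 909^16=77, 909^32=1021, 909^64=309, 909^128=593, 909^256=1545, 909^512=101, 909^1024=385, 909^2048=985, 909^4096=77; 909^4394 = 909^2 * 909^8 * 909^32 * 909^256 * 909^4096 = 985 (mod 1636); answer 985

985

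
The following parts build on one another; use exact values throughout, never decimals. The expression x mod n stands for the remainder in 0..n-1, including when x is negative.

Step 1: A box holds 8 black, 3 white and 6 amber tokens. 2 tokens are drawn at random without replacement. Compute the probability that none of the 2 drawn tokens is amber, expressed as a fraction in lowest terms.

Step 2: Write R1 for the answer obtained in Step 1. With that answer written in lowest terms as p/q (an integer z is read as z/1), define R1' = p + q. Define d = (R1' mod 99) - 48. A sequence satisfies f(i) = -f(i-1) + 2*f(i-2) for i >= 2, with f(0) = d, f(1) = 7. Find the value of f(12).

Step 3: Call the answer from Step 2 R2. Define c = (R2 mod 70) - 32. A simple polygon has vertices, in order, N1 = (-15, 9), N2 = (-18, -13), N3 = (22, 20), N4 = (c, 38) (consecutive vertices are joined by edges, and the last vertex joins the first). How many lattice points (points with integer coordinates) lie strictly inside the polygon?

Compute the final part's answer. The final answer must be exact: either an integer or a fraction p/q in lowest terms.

Step 1: total draws C(17,2) = 136; favorable C(11,2) = 55; P = 55/136; answer 55/136
Step 2: R1 = 55/136; threaded value p + q = 191; d = 44; f(2) = -1*(7) + 2*(44) = 81; iterating: f(2)=81, f(3)=-67, f(4)=229, f(5)=-363, f(6)=821, f(7)=-1547, f(8)=3189, f(9)=-6283, f(10)=12661, f(11)=-25227, f(12)=50549; answer 50549
Step 3: R2 = 50549; c = -23; cross terms: (-15*-13 - -18*9)=357, (-18*20 - 22*-13)=-74, (22*38 - -23*20)=1296, (-23*9 - -15*38)=363; twice the area = |1942| = 1942; area = 971; boundary points = 1 + 1 + 9 + 1 = 12; strictly interior points = area - boundary/2 + 1 = 966; answer 966

966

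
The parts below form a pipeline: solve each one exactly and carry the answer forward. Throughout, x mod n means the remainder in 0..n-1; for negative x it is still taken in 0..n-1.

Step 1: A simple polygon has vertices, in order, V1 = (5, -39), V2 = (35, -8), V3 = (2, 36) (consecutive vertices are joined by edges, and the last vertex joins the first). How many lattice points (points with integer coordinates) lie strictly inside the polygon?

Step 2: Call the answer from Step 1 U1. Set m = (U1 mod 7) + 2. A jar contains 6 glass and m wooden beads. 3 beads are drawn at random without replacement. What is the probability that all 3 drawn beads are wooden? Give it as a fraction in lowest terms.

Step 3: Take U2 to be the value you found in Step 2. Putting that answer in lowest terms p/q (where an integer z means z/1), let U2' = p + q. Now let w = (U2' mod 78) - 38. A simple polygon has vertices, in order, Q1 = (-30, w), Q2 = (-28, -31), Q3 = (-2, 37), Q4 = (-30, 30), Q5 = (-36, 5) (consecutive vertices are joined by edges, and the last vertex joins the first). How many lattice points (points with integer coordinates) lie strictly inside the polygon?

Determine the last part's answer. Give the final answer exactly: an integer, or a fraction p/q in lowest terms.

987

Step 1: cross terms: (5*-8 - 35*-39)=1325, (35*36 - 2*-8)=1276, (2*-39 - 5*36)=-258; twice the area = |2343| = 2343; area = 2343/2; boundary points = 1 + 11 + 3 = 15; strictly interior points = area - boundary/2 + 1 = 1165; answer 1165
Step 2: U1 = 1165; m = 5; total draws C(11,3) = 165; favorable C(5,3) = 10; P = 2/33; answer 2/33
Step 3: U2 = 2/33; threaded value p + q = 35; w = -3; cross terms: (-30*-31 - -28*-3)=846, (-28*37 - -2*-31)=-1098, (-2*30 - -30*37)=1050, (-30*5 - -36*30)=930, (-36*-3 - -30*5)=258; twice the area = |1986| = 1986; area = 993; boundary points = 2 + 2 + 7 + 1 + 2 = 14; strictly interior points = area - boundary/2 + 1 = 987; answer 987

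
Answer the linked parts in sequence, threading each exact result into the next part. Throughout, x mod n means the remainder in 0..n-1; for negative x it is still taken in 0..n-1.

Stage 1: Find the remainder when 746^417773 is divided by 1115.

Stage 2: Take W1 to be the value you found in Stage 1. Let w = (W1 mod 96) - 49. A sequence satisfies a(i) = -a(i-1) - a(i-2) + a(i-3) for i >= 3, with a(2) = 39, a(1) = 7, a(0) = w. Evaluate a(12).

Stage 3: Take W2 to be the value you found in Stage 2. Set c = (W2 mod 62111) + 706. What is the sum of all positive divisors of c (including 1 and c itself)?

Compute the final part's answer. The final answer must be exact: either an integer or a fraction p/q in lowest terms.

Stage 1: squarings mod 1115: 746^1=746, 746^2=131, 746^4=436, 746^8=546, 746^16=411, 746^32=556, 746^64=281, 746^128=911, 746^256=361, 746^512=981, 746^1024=116, 746^2048=76, 746^4096=201, 746^8192=261, 746^16384=106, 746^32768=86, 746^65536=706, 746^131072=31, 746^262144=961; 746^417773 = 746^1 * 746^4 * 746^8 * 746^32 * 746^64 * 746^128 * 746^256 * 746^512 * 746^1024 * 746^2048 * 746^4096 * 746^16384 * 746^131072 * 746^262144 = 246 (mod 1115); answer 246
Stage 2: W1 = 246; w = 5; a(3) = -1*(39) - 1*(7) + 1*(5) = -41; iterating: a(3)=-41, a(4)=9, a(5)=71, a(6)=-121, a(7)=59, a(8)=133, a(9)=-313, a(10)=239, a(11)=207, a(12)=-759; answer -759
Stage 3: W2 = -759; c = 62058; 62058 = 2 * 3 * 10343; sigma = (1 + 2) * (1 + 3) * (1 + 10343) = 3 * 4 * 10344 = 124128; answer 124128

124128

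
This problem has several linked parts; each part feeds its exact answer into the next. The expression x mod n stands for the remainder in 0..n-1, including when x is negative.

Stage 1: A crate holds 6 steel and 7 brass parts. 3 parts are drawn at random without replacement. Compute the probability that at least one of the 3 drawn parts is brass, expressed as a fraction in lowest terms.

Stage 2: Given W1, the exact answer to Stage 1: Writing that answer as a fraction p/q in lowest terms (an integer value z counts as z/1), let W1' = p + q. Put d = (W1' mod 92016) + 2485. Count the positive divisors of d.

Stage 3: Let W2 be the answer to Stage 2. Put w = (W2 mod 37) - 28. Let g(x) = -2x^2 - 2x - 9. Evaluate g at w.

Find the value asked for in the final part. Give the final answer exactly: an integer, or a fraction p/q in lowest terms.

Stage 1: total draws C(13,3) = 286; complement C(6,3) = 20; favorable 286 - 20 = 266; P = 133/143; answer 133/143
Stage 2: W1 = 133/143; threaded value p + q = 276; d = 2761; 2761 = 11 * 251; number of divisors = (1+1) * (1+1) = 4; answer 4
Stage 3: W2 = 4; w = -24; -2*(-24)^2 - 2*(-24)^1 - 9 = (-1152) + (48) + (-9) = -1113; answer -1113

-1113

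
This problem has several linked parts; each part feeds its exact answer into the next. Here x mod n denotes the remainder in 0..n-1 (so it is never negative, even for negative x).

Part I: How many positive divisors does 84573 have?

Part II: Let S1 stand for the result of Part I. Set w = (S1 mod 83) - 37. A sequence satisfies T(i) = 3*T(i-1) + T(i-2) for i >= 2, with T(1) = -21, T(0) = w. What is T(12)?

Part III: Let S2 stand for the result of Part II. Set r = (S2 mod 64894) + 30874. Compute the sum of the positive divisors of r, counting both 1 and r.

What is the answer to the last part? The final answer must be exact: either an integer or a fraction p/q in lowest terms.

Part I: 84573 = 3^2 * 9397; number of divisors = (2+1) * (1+1) = 6; answer 6
Part II: S1 = 6; w = -31; T(2) = 3*(-21) + 1*(-31) = -94; iterating: T(2)=-94, T(3)=-303, T(4)=-1003, T(5)=-3312, T(6)=-10939, T(7)=-36129, T(8)=-119326, T(9)=-394107, T(10)=-1301647, T(11)=-4299048, T(12)=-14198791; answer -14198791
Part III: S2 = -14198791; r = 43869; 43869 = 3 * 7 * 2089; sigma = (1 + 3) * (1 + 7) * (1 + 2089) = 4 * 8 * 2090 = 66880; answer 66880

66880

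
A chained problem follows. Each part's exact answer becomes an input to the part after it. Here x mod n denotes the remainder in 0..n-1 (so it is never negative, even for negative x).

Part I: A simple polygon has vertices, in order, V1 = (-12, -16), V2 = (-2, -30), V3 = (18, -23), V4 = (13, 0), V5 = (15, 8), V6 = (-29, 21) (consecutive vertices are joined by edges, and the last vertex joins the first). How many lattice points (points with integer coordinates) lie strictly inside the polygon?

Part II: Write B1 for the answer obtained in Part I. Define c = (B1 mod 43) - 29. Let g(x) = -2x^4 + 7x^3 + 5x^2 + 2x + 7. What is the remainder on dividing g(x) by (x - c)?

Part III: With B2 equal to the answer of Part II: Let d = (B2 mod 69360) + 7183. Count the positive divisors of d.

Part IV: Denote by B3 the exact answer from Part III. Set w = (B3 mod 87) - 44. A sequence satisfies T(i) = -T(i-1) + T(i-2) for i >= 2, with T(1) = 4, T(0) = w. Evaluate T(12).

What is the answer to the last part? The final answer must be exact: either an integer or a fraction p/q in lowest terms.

Part I: cross terms: (-12*-30 - -2*-16)=328, (-2*-23 - 18*-30)=586, (18*0 - 13*-23)=299, (13*8 - 15*0)=104, (15*21 - -29*8)=547, (-29*-16 - -12*21)=716; twice the area = |2580| = 2580; area = 1290; boundary points = 2 + 1 + 1 + 2 + 1 + 1 = 8; strictly interior points = area - boundary/2 + 1 = 1287; answer 1287
Part II: B1 = 1287; c = 11; remainder = value at the root: -2*(11)^4 + 7*(11)^3 + 5*(11)^2 + 2*(11)^1 + 7 = (-29282) + (9317) + (605) + (22) + (7) = -19331; answer -19331
Part III: B2 = -19331; d = 57212; 57212 = 2^2 * 14303; number of divisors = (2+1) * (1+1) = 6; answer 6
Part IV: B3 = 6; w = -38; T(2) = -1*(4) + 1*(-38) = -42; iterating: T(2)=-42, T(3)=46, T(4)=-88, T(5)=134, T(6)=-222, T(7)=356, T(8)=-578, T(9)=934, T(10)=-1512, T(11)=2446, T(12)=-3958; answer -3958

-3958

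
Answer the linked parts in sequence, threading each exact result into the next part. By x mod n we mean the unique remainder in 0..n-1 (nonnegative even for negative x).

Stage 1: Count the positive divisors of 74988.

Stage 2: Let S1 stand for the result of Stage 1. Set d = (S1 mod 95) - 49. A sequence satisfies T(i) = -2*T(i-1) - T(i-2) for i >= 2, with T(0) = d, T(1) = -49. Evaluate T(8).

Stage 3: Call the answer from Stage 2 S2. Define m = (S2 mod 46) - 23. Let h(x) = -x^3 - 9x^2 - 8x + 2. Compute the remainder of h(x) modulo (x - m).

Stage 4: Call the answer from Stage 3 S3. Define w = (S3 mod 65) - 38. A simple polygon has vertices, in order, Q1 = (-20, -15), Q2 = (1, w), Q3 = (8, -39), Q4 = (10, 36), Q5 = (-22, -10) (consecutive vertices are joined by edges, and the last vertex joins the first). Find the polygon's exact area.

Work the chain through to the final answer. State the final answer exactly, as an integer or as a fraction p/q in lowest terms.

1130

Stage 1: 74988 = 2^2 * 3^2 * 2083; number of divisors = (2+1) * (2+1) * (1+1) = 18; answer 18
Stage 2: S1 = 18; d = -31; T(2) = -2*(-49) - 1*(-31) = 129; iterating: T(2)=129, T(3)=-209, T(4)=289, T(5)=-369, T(6)=449, T(7)=-529, T(8)=609; answer 609
Stage 3: S2 = 609; m = -12; remainder = value at the root: -1*(-12)^3 - 9*(-12)^2 - 8*(-12)^1 + 2 = (1728) + (-1296) + (96) + (2) = 530; answer 530
Stage 4: S3 = 530; w = -28; cross terms: (-20*-28 - 1*-15)=575, (1*-39 - 8*-28)=185, (8*36 - 10*-39)=678, (10*-10 - -22*36)=692, (-22*-15 - -20*-10)=130; twice the area = |2260| = 2260; area = 1130; answer 1130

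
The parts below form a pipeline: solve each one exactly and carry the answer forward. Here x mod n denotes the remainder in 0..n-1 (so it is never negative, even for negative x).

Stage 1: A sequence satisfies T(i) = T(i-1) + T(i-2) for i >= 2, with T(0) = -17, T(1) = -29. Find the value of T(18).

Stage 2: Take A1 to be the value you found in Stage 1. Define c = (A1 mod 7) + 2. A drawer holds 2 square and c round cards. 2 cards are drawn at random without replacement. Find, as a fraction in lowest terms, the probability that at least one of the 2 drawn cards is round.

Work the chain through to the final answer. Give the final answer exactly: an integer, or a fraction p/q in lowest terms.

Stage 1: T(2) = 1*(-29) + 1*(-17) = -46; iterating: T(2)=-46, T(3)=-75, T(4)=-121, T(5)=-196, T(6)=-317, T(7)=-513, T(8)=-830, T(9)=-1343, T(10)=-2173, T(11)=-3516, T(12)=-5689, T(13)=-9205, T(14)=-14894, T(15)=-24099, T(16)=-38993, T(17)=-63092, T(18)=-102085; answer -102085
Stage 2: A1 = -102085; c = 5; total draws C(7,2) = 21; complement C(2,2) = 1; favorable 21 - 1 = 20; P = 20/21; answer 20/21

20/21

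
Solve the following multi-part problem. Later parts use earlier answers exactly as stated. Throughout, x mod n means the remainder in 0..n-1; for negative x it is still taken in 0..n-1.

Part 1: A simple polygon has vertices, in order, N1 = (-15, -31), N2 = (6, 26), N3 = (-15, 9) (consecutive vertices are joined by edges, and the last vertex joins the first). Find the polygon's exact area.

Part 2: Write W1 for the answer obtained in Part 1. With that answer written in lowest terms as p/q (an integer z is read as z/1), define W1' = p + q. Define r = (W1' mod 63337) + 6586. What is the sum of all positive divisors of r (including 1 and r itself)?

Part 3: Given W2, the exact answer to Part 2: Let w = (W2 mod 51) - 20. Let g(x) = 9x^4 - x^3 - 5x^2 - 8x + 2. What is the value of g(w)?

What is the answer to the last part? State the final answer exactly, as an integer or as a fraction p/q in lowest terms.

1164075

Part 1: cross terms: (-15*26 - 6*-31)=-204, (6*9 - -15*26)=444, (-15*-31 - -15*9)=600; twice the area = |840| = 840; area = 420; answer 420
Part 2: W1 = 420; threaded value p + q = 421; r = 7007; 7007 = 7^2 * 11 * 13; sigma = (1 + 7 + 49) * (1 + 11) * (1 + 13) = 57 * 12 * 14 = 9576; answer 9576
Part 3: W2 = 9576; w = 19; 9*(19)^4 - 1*(19)^3 - 5*(19)^2 - 8*(19)^1 + 2 = (1172889) + (-6859) + (-1805) + (-152) + (2) = 1164075; answer 1164075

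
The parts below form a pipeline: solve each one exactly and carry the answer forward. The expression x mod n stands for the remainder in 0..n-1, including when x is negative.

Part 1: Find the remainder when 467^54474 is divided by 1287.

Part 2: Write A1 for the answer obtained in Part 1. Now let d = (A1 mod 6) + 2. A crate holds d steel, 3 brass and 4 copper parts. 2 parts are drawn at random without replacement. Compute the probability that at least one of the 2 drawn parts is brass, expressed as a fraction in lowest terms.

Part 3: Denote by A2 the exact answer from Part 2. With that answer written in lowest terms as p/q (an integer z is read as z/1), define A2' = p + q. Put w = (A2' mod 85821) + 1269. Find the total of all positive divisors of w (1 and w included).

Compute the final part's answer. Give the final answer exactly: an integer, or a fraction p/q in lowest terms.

Part 1: squarings mod 1287: 467^1=467, 467^2=586, 467^4=1054, 467^8=235, 467^16=1171, 467^32=586, 467^64=1054, 467^128=235, 467^256=1171, 467^512=586, 467^1024=1054, 467^2048=235, 467^4096=1171, 467^8192=586, 467^16384=1054, 467^32768=235; 467^54474 = 467^2 * 467^8 * 467^64 * 467^128 * 467^1024 * 467^4096 * 467^16384 * 467^32768 = 1054 (mod 1287); answer 1054
Part 2: A1 = 1054; d = 6; total draws C(13,2) = 78; complement C(10,2) = 45; favorable 78 - 45 = 33; P = 11/26; answer 11/26
Part 3: A2 = 11/26; threaded value p + q = 37; w = 1306; 1306 = 2 * 653; sigma = (1 + 2) * (1 + 653) = 3 * 654 = 1962; answer 1962

1962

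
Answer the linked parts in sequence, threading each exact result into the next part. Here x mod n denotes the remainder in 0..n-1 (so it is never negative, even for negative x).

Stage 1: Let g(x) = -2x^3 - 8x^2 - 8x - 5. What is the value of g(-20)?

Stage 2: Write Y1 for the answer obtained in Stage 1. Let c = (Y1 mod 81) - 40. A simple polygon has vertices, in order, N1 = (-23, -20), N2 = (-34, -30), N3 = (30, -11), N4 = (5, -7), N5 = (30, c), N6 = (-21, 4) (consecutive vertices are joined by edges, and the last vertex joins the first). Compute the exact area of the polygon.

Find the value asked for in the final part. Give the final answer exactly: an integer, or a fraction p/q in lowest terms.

Stage 1: -2*(-20)^3 - 8*(-20)^2 - 8*(-20)^1 - 5 = (16000) + (-3200) + (160) + (-5) = 12955; answer 12955
Stage 2: Y1 = 12955; c = 36; cross terms: (-23*-30 - -34*-20)=10, (-34*-11 - 30*-30)=1274, (30*-7 - 5*-11)=-155, (5*36 - 30*-7)=390, (30*4 - -21*36)=876, (-21*-20 - -23*4)=512; twice the area = |2907| = 2907; area = 2907/2; answer 2907/2

2907/2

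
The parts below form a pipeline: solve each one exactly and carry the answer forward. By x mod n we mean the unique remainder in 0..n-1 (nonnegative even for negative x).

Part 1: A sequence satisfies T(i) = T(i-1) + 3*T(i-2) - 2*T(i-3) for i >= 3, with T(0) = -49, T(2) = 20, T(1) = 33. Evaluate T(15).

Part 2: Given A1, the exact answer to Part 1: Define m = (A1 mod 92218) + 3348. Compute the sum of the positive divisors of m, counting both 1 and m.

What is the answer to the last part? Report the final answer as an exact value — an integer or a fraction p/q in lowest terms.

57240

Part 1: T(3) = 1*(20) + 3*(33) - 2*(-49) = 217; iterating: T(3)=217, T(4)=211, T(5)=822, T(6)=1021, T(7)=3065, T(8)=4484, T(9)=11637, T(10)=18959, T(11)=44902, T(12)=78505, T(13)=175293, T(14)=321004, T(15)=689873; answer 689873
Part 2: A1 = 689873; m = 47695; 47695 = 5 * 9539; sigma = (1 + 5) * (1 + 9539) = 6 * 9540 = 57240; answer 57240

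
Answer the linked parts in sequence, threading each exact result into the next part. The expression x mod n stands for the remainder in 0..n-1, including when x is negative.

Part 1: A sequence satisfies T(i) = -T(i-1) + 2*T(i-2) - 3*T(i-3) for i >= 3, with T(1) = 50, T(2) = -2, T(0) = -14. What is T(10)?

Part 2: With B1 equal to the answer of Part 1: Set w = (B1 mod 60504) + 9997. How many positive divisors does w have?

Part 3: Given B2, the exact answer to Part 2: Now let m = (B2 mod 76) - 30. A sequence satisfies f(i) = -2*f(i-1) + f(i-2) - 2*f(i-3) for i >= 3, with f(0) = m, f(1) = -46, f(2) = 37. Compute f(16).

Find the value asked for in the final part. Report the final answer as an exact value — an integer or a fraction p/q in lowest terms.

Part 1: T(3) = -1*(-2) + 2*(50) - 3*(-14) = 144; iterating: T(3)=144, T(4)=-298, T(5)=592, T(6)=-1620, T(7)=3698, T(8)=-8714, T(9)=20970, T(10)=-49492; answer -49492
Part 2: B1 = -49492; w = 21009; 21009 = 3 * 47 * 149; number of divisors = (1+1) * (1+1) * (1+1) = 8; answer 8
Part 3: B2 = 8; m = -22; f(3) = -2*(37) + 1*(-46) - 2*(-22) = -76; iterating: f(3)=-76, f(4)=281, f(5)=-712, f(6)=1857, f(7)=-4988, f(8)=13257, f(9)=-35216, f(10)=93665, f(11)=-249060, f(12)=662217, f(13)=-1760824, f(14)=4681985, f(15)=-12449228, f(16)=33102089; answer 33102089

33102089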